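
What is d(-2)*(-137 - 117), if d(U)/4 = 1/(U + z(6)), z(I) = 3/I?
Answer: 2032/3 ≈ 677.33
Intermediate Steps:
d(U) = 4/(1/2 + U) (d(U) = 4/(U + 3/6) = 4/(U + 3*(1/6)) = 4/(U + 1/2) = 4/(1/2 + U))
d(-2)*(-137 - 117) = (8/(1 + 2*(-2)))*(-137 - 117) = (8/(1 - 4))*(-254) = (8/(-3))*(-254) = (8*(-1/3))*(-254) = -8/3*(-254) = 2032/3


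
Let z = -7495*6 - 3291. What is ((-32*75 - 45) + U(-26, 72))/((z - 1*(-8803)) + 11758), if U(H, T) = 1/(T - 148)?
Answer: 185821/2105200 ≈ 0.088268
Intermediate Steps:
U(H, T) = 1/(-148 + T)
z = -48261 (z = -44970 - 3291 = -48261)
((-32*75 - 45) + U(-26, 72))/((z - 1*(-8803)) + 11758) = ((-32*75 - 45) + 1/(-148 + 72))/((-48261 - 1*(-8803)) + 11758) = ((-2400 - 45) + 1/(-76))/((-48261 + 8803) + 11758) = (-2445 - 1/76)/(-39458 + 11758) = -185821/76/(-27700) = -185821/76*(-1/27700) = 185821/2105200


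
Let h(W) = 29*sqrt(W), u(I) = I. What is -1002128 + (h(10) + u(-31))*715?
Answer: -1024293 + 20735*sqrt(10) ≈ -9.5872e+5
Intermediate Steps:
-1002128 + (h(10) + u(-31))*715 = -1002128 + (29*sqrt(10) - 31)*715 = -1002128 + (-31 + 29*sqrt(10))*715 = -1002128 + (-22165 + 20735*sqrt(10)) = -1024293 + 20735*sqrt(10)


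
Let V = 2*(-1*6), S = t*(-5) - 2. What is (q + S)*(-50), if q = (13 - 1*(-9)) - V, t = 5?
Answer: -350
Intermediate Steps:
S = -27 (S = 5*(-5) - 2 = -25 - 2 = -27)
V = -12 (V = 2*(-6) = -12)
q = 34 (q = (13 - 1*(-9)) - 1*(-12) = (13 + 9) + 12 = 22 + 12 = 34)
(q + S)*(-50) = (34 - 27)*(-50) = 7*(-50) = -350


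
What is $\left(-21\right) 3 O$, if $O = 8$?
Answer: $-504$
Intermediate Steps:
$\left(-21\right) 3 O = \left(-21\right) 3 \cdot 8 = \left(-63\right) 8 = -504$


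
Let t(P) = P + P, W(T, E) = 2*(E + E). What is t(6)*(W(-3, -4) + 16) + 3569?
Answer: 3569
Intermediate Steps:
W(T, E) = 4*E (W(T, E) = 2*(2*E) = 4*E)
t(P) = 2*P
t(6)*(W(-3, -4) + 16) + 3569 = (2*6)*(4*(-4) + 16) + 3569 = 12*(-16 + 16) + 3569 = 12*0 + 3569 = 0 + 3569 = 3569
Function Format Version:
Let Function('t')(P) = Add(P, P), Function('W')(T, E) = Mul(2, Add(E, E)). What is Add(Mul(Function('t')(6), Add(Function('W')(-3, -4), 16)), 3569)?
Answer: 3569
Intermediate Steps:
Function('W')(T, E) = Mul(4, E) (Function('W')(T, E) = Mul(2, Mul(2, E)) = Mul(4, E))
Function('t')(P) = Mul(2, P)
Add(Mul(Function('t')(6), Add(Function('W')(-3, -4), 16)), 3569) = Add(Mul(Mul(2, 6), Add(Mul(4, -4), 16)), 3569) = Add(Mul(12, Add(-16, 16)), 3569) = Add(Mul(12, 0), 3569) = Add(0, 3569) = 3569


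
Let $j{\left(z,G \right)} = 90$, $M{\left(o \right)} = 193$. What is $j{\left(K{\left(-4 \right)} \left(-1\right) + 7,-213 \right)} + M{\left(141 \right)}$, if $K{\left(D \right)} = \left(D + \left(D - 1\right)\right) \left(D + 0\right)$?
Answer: $283$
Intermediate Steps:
$K{\left(D \right)} = D \left(-1 + 2 D\right)$ ($K{\left(D \right)} = \left(D + \left(-1 + D\right)\right) D = \left(-1 + 2 D\right) D = D \left(-1 + 2 D\right)$)
$j{\left(K{\left(-4 \right)} \left(-1\right) + 7,-213 \right)} + M{\left(141 \right)} = 90 + 193 = 283$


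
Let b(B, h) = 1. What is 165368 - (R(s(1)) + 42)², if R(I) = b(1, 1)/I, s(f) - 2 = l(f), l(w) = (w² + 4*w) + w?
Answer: 10469983/64 ≈ 1.6359e+5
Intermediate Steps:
l(w) = w² + 5*w
s(f) = 2 + f*(5 + f)
R(I) = 1/I
165368 - (R(s(1)) + 42)² = 165368 - (1/(2 + 1*(5 + 1)) + 42)² = 165368 - (1/(2 + 1*6) + 42)² = 165368 - (1/(2 + 6) + 42)² = 165368 - (1/8 + 42)² = 165368 - (⅛ + 42)² = 165368 - (337/8)² = 165368 - 1*113569/64 = 165368 - 113569/64 = 10469983/64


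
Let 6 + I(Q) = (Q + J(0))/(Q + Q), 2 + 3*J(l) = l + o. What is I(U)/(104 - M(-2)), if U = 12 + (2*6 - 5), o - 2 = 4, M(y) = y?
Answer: -623/12084 ≈ -0.051556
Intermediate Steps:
o = 6 (o = 2 + 4 = 6)
U = 19 (U = 12 + (12 - 5) = 12 + 7 = 19)
J(l) = 4/3 + l/3 (J(l) = -2/3 + (l + 6)/3 = -2/3 + (6 + l)/3 = -2/3 + (2 + l/3) = 4/3 + l/3)
I(Q) = -6 + (4/3 + Q)/(2*Q) (I(Q) = -6 + (Q + (4/3 + (1/3)*0))/(Q + Q) = -6 + (Q + (4/3 + 0))/((2*Q)) = -6 + (Q + 4/3)*(1/(2*Q)) = -6 + (4/3 + Q)*(1/(2*Q)) = -6 + (4/3 + Q)/(2*Q))
I(U)/(104 - M(-2)) = ((1/6)*(4 - 33*19)/19)/(104 - 1*(-2)) = ((1/6)*(1/19)*(4 - 627))/(104 + 2) = ((1/6)*(1/19)*(-623))/106 = -623/114*1/106 = -623/12084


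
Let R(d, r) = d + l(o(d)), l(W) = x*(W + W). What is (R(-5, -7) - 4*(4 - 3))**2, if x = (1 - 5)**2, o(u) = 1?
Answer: 529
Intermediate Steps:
x = 16 (x = (-4)**2 = 16)
l(W) = 32*W (l(W) = 16*(W + W) = 16*(2*W) = 32*W)
R(d, r) = 32 + d (R(d, r) = d + 32*1 = d + 32 = 32 + d)
(R(-5, -7) - 4*(4 - 3))**2 = ((32 - 5) - 4*(4 - 3))**2 = (27 - 4*1)**2 = (27 - 4)**2 = 23**2 = 529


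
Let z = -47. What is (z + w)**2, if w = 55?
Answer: 64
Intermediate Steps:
(z + w)**2 = (-47 + 55)**2 = 8**2 = 64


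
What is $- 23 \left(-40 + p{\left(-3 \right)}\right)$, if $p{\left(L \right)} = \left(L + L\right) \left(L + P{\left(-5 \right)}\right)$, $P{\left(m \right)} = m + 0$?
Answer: $-184$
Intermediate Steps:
$P{\left(m \right)} = m$
$p{\left(L \right)} = 2 L \left(-5 + L\right)$ ($p{\left(L \right)} = \left(L + L\right) \left(L - 5\right) = 2 L \left(-5 + L\right)$)
$- 23 \left(-40 + p{\left(-3 \right)}\right) = - 23 \left(-40 + 2 \left(-3\right) \left(-5 - 3\right)\right) = - 23 \left(-40 + 2 \left(-3\right) \left(-8\right)\right) = - 23 \left(-40 + 48\right) = \left(-23\right) 8 = -184$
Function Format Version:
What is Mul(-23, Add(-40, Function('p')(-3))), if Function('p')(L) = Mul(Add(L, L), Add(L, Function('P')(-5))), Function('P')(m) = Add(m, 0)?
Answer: -184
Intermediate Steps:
Function('P')(m) = m
Function('p')(L) = Mul(2, L, Add(-5, L)) (Function('p')(L) = Mul(Add(L, L), Add(L, -5)) = Mul(Mul(2, L), Add(-5, L)) = Mul(2, L, Add(-5, L)))
Mul(-23, Add(-40, Function('p')(-3))) = Mul(-23, Add(-40, Mul(2, -3, Add(-5, -3)))) = Mul(-23, Add(-40, Mul(2, -3, -8))) = Mul(-23, Add(-40, 48)) = Mul(-23, 8) = -184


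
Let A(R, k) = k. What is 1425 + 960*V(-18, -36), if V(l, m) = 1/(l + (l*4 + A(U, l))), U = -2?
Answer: 12745/9 ≈ 1416.1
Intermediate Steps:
V(l, m) = 1/(6*l) (V(l, m) = 1/(l + (l*4 + l)) = 1/(l + (4*l + l)) = 1/(l + 5*l) = 1/(6*l))
1425 + 960*V(-18, -36) = 1425 + 960*((1/6)/(-18)) = 1425 + 960*((1/6)*(-1/18)) = 1425 + 960*(-1/108) = 1425 - 80/9 = 12745/9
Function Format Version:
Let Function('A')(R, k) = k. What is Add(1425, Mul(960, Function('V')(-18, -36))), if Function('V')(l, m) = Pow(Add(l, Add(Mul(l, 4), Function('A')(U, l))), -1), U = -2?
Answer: Rational(12745, 9) ≈ 1416.1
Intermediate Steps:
Function('V')(l, m) = Mul(Rational(1, 6), Pow(l, -1)) (Function('V')(l, m) = Pow(Add(l, Add(Mul(l, 4), l)), -1) = Pow(Add(l, Add(Mul(4, l), l)), -1) = Pow(Add(l, Mul(5, l)), -1) = Pow(Mul(6, l), -1) = Mul(Rational(1, 6), Pow(l, -1)))
Add(1425, Mul(960, Function('V')(-18, -36))) = Add(1425, Mul(960, Mul(Rational(1, 6), Pow(-18, -1)))) = Add(1425, Mul(960, Mul(Rational(1, 6), Rational(-1, 18)))) = Add(1425, Mul(960, Rational(-1, 108))) = Add(1425, Rational(-80, 9)) = Rational(12745, 9)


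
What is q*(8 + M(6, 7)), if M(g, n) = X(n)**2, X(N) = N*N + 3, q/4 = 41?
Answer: 444768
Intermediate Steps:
q = 164 (q = 4*41 = 164)
X(N) = 3 + N**2 (X(N) = N**2 + 3 = 3 + N**2)
M(g, n) = (3 + n**2)**2
q*(8 + M(6, 7)) = 164*(8 + (3 + 7**2)**2) = 164*(8 + (3 + 49)**2) = 164*(8 + 52**2) = 164*(8 + 2704) = 164*2712 = 444768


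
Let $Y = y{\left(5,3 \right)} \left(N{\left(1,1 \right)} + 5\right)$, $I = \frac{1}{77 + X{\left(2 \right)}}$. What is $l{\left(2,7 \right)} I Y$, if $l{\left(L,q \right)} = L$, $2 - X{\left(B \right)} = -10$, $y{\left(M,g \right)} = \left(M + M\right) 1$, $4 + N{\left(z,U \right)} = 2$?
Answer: $\frac{60}{89} \approx 0.67416$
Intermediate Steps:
$N{\left(z,U \right)} = -2$ ($N{\left(z,U \right)} = -4 + 2 = -2$)
$y{\left(M,g \right)} = 2 M$ ($y{\left(M,g \right)} = 2 M 1 = 2 M$)
$X{\left(B \right)} = 12$ ($X{\left(B \right)} = 2 - -10 = 2 + 10 = 12$)
$I = \frac{1}{89}$ ($I = \frac{1}{77 + 12} = \frac{1}{89} \approx 0.011236$)
$Y = 30$ ($Y = 2 \cdot 5 \left(-2 + 5\right) = 10 \cdot 3 = 30$)
$l{\left(2,7 \right)} I Y = 2 \cdot \frac{1}{89} \cdot 30 = \frac{2}{89} \cdot 30 = \frac{60}{89}$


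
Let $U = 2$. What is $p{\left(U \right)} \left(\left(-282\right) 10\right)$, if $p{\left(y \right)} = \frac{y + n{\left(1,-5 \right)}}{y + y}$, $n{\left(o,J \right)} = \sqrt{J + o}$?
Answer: $-1410 - 1410 i \approx -1410.0 - 1410.0 i$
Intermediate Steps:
$p{\left(y \right)} = \frac{y + 2 i}{2 y}$ ($p{\left(y \right)} = \frac{y + \sqrt{-5 + 1}}{y + y} = \frac{y + \sqrt{-4}}{2 y} = \left(y + 2 i\right) \frac{1}{2 y} = \frac{y + 2 i}{2 y}$)
$p{\left(U \right)} \left(\left(-282\right) 10\right) = \frac{i + \frac{1}{2} \cdot 2}{2} \left(\left(-282\right) 10\right) = \frac{i + 1}{2} \left(-2820\right) = \frac{1 + i}{2} \left(-2820\right) = \left(\frac{1}{2} + \frac{i}{2}\right) \left(-2820\right) = -1410 - 1410 i$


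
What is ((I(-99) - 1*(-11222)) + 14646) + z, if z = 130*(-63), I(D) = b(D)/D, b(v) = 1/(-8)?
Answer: 14000977/792 ≈ 17678.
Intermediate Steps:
b(v) = -⅛
I(D) = -1/(8*D)
z = -8190
((I(-99) - 1*(-11222)) + 14646) + z = ((-⅛/(-99) - 1*(-11222)) + 14646) - 8190 = ((-⅛*(-1/99) + 11222) + 14646) - 8190 = ((1/792 + 11222) + 14646) - 8190 = (8887825/792 + 14646) - 8190 = 20487457/792 - 8190 = 14000977/792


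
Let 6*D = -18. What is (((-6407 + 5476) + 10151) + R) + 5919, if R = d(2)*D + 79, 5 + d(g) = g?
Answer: 15227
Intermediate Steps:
D = -3 (D = (⅙)*(-18) = -3)
d(g) = -5 + g
R = 88 (R = (-5 + 2)*(-3) + 79 = -3*(-3) + 79 = 9 + 79 = 88)
(((-6407 + 5476) + 10151) + R) + 5919 = (((-6407 + 5476) + 10151) + 88) + 5919 = ((-931 + 10151) + 88) + 5919 = (9220 + 88) + 5919 = 9308 + 5919 = 15227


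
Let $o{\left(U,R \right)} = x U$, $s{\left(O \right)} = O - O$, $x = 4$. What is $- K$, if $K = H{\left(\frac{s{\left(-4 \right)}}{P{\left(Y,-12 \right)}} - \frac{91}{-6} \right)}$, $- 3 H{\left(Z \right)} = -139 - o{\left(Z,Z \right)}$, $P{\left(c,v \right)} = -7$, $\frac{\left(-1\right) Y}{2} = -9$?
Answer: $- \frac{599}{9} \approx -66.556$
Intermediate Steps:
$s{\left(O \right)} = 0$
$Y = 18$ ($Y = \left(-2\right) \left(-9\right) = 18$)
$o{\left(U,R \right)} = 4 U$
$H{\left(Z \right)} = \frac{139}{3} + \frac{4 Z}{3}$ ($H{\left(Z \right)} = - \frac{-139 - 4 Z}{3} = \frac{139}{3} + \frac{4 Z}{3}$)
$K = \frac{599}{9}$ ($K = \frac{139}{3} + \frac{4 \left(\frac{0}{-7} - \frac{91}{-6}\right)}{3} = \frac{139}{3} + \frac{4 \left(0 \left(- \frac{1}{7}\right) - - \frac{91}{6}\right)}{3} = \frac{139}{3} + \frac{4 \left(0 + \frac{91}{6}\right)}{3} = \frac{139}{3} + \frac{4}{3} \cdot \frac{91}{6} = \frac{139}{3} + \frac{182}{9} = \frac{599}{9} \approx 66.556$)
$- K = \left(-1\right) \frac{599}{9} = - \frac{599}{9}$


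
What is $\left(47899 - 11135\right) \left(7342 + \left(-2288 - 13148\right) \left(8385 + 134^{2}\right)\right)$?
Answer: $-14947960567176$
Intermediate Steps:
$\left(47899 - 11135\right) \left(7342 + \left(-2288 - 13148\right) \left(8385 + 134^{2}\right)\right) = 36764 \left(7342 - 15436 \left(8385 + 17956\right)\right) = 36764 \left(7342 - 406599676\right) = 36764 \left(-406592334\right) = -14947960567176$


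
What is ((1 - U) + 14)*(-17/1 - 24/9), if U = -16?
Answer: -1829/3 ≈ -609.67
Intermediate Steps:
((1 - U) + 14)*(-17/1 - 24/9) = ((1 - 1*(-16)) + 14)*(-17/1 - 24/9) = ((1 + 16) + 14)*(-17*1 - 24*1/9) = (17 + 14)*(-17 - 8/3) = 31*(-59/3) = -1829/3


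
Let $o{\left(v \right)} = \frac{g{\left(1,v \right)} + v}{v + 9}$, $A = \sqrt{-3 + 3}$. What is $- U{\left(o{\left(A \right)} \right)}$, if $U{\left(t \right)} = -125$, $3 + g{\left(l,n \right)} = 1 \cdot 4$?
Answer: $125$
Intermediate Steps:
$g{\left(l,n \right)} = 1$ ($g{\left(l,n \right)} = -3 + 1 \cdot 4 = -3 + 4 = 1$)
$A = 0$ ($A = \sqrt{0} = 0$)
$o{\left(v \right)} = \frac{1 + v}{9 + v}$ ($o{\left(v \right)} = \frac{1 + v}{v + 9} = \frac{1 + v}{9 + v}$)
$- U{\left(o{\left(A \right)} \right)} = \left(-1\right) \left(-125\right) = 125$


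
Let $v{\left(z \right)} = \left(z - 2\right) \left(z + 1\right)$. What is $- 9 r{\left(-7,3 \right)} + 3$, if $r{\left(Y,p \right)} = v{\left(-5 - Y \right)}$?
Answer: $3$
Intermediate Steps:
$v{\left(z \right)} = \left(1 + z\right) \left(-2 + z\right)$ ($v{\left(z \right)} = \left(-2 + z\right) \left(1 + z\right) = \left(1 + z\right) \left(-2 + z\right)$)
$r{\left(Y,p \right)} = 3 + Y + \left(-5 - Y\right)^{2}$ ($r{\left(Y,p \right)} = -2 + \left(-5 - Y\right)^{2} - \left(-5 - Y\right) = -2 + \left(-5 - Y\right)^{2} + \left(5 + Y\right) = 3 + Y + \left(-5 - Y\right)^{2}$)
$- 9 r{\left(-7,3 \right)} + 3 = - 9 \left(3 - 7 + \left(5 - 7\right)^{2}\right) + 3 = - 9 \left(3 - 7 + \left(-2\right)^{2}\right) + 3 = - 9 \left(3 - 7 + 4\right) + 3 = \left(-9\right) 0 + 3 = 0 + 3 = 3$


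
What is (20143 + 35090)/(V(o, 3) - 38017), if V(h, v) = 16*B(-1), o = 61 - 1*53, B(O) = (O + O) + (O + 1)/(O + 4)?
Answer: -18411/12683 ≈ -1.4516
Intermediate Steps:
B(O) = 2*O + (1 + O)/(4 + O)
o = 8 (o = 61 - 53 = 8)
V(h, v) = -32 (V(h, v) = 16*((1 + 2*(-1)² + 9*(-1))/(4 - 1)) = 16*((1 + 2*1 - 9)/3) = 16*((1 + 2 - 9)/3) = 16*((⅓)*(-6)) = 16*(-2) = -32)
(20143 + 35090)/(V(o, 3) - 38017) = (20143 + 35090)/(-32 - 38017) = 55233/(-38049) = 55233*(-1/38049) = -18411/12683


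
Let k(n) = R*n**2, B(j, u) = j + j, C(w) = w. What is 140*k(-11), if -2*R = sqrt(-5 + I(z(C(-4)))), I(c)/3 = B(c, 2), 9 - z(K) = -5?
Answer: -8470*sqrt(79) ≈ -75283.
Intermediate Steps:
B(j, u) = 2*j
z(K) = 14 (z(K) = 9 - 1*(-5) = 9 + 5 = 14)
I(c) = 6*c (I(c) = 3*(2*c) = 6*c)
R = -sqrt(79)/2 (R = -sqrt(-5 + 6*14)/2 = -sqrt(-5 + 84)/2 = -sqrt(79)/2 ≈ -4.4441)
k(n) = -sqrt(79)*n**2/2 (k(n) = (-sqrt(79)/2)*n**2 = -sqrt(79)*n**2/2)
140*k(-11) = 140*(-1/2*sqrt(79)*(-11)**2) = 140*(-1/2*sqrt(79)*121) = 140*(-121*sqrt(79)/2) = -8470*sqrt(79)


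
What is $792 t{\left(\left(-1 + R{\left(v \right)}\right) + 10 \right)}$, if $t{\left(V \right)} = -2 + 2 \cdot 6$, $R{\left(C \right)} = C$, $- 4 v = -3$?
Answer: $7920$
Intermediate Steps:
$v = \frac{3}{4}$ ($v = \left(- \frac{1}{4}\right) \left(-3\right) = \frac{3}{4} \approx 0.75$)
$t{\left(V \right)} = 10$ ($t{\left(V \right)} = -2 + 12 = 10$)
$792 t{\left(\left(-1 + R{\left(v \right)}\right) + 10 \right)} = 792 \cdot 10 = 7920$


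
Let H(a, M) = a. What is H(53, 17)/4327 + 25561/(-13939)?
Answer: -109863680/60314053 ≈ -1.8215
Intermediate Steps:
H(53, 17)/4327 + 25561/(-13939) = 53/4327 + 25561/(-13939) = 53*(1/4327) + 25561*(-1/13939) = 53/4327 - 25561/13939 = -109863680/60314053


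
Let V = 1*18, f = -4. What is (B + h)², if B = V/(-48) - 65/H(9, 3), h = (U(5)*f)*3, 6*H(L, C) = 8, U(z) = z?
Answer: 762129/64 ≈ 11908.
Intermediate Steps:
V = 18
H(L, C) = 4/3 (H(L, C) = (⅙)*8 = 4/3)
h = -60 (h = (5*(-4))*3 = -20*3 = -60)
B = -393/8 (B = 18/(-48) - 65/4/3 = 18*(-1/48) - 65*¾ = -3/8 - 195/4 = -393/8 ≈ -49.125)
(B + h)² = (-393/8 - 60)² = (-873/8)² = 762129/64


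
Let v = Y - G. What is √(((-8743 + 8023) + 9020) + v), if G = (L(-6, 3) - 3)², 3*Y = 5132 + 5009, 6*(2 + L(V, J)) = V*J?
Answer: √104547/3 ≈ 107.78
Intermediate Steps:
L(V, J) = -2 + J*V/6 (L(V, J) = -2 + (V*J)/6 = -2 + (J*V)/6 = -2 + J*V/6)
Y = 10141/3 (Y = (5132 + 5009)/3 = (⅓)*10141 = 10141/3 ≈ 3380.3)
G = 64 (G = ((-2 + (⅙)*3*(-6)) - 3)² = ((-2 - 3) - 3)² = (-5 - 3)² = (-8)² = 64)
v = 9949/3 (v = 10141/3 - 1*64 = 10141/3 - 64 = 9949/3 ≈ 3316.3)
√(((-8743 + 8023) + 9020) + v) = √(((-8743 + 8023) + 9020) + 9949/3) = √((-720 + 9020) + 9949/3) = √(8300 + 9949/3) = √(34849/3) = √104547/3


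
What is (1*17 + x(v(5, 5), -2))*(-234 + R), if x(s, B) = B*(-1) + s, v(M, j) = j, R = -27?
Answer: -6264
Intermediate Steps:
x(s, B) = s - B (x(s, B) = -B + s = s - B)
(1*17 + x(v(5, 5), -2))*(-234 + R) = (1*17 + (5 - 1*(-2)))*(-234 - 27) = (17 + (5 + 2))*(-261) = (17 + 7)*(-261) = 24*(-261) = -6264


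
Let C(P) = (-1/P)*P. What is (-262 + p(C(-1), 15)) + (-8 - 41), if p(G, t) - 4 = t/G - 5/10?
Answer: -645/2 ≈ -322.50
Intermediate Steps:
C(P) = -1
p(G, t) = 7/2 + t/G (p(G, t) = 4 + (t/G - 5/10) = 4 + (t/G - 5*⅒) = 4 + (t/G - ½) = 4 + (-½ + t/G) = 7/2 + t/G)
(-262 + p(C(-1), 15)) + (-8 - 41) = (-262 + (7/2 + 15/(-1))) + (-8 - 41) = (-262 + (7/2 + 15*(-1))) - 49 = (-262 + (7/2 - 15)) - 49 = (-262 - 23/2) - 49 = -547/2 - 49 = -645/2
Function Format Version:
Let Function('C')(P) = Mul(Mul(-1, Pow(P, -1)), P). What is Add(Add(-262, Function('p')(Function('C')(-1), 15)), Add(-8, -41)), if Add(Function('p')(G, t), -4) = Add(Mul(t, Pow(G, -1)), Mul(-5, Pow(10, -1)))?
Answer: Rational(-645, 2) ≈ -322.50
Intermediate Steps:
Function('C')(P) = -1
Function('p')(G, t) = Add(Rational(7, 2), Mul(t, Pow(G, -1))) (Function('p')(G, t) = Add(4, Add(Mul(t, Pow(G, -1)), Mul(-5, Pow(10, -1)))) = Add(4, Add(Mul(t, Pow(G, -1)), Mul(-5, Rational(1, 10)))) = Add(4, Add(Mul(t, Pow(G, -1)), Rational(-1, 2))) = Add(4, Add(Rational(-1, 2), Mul(t, Pow(G, -1)))) = Add(Rational(7, 2), Mul(t, Pow(G, -1))))
Add(Add(-262, Function('p')(Function('C')(-1), 15)), Add(-8, -41)) = Add(Add(-262, Add(Rational(7, 2), Mul(15, Pow(-1, -1)))), Add(-8, -41)) = Add(Add(-262, Add(Rational(7, 2), Mul(15, -1))), -49) = Add(Add(-262, Add(Rational(7, 2), -15)), -49) = Add(Add(-262, Rational(-23, 2)), -49) = Add(Rational(-547, 2), -49) = Rational(-645, 2)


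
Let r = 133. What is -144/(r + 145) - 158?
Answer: -22034/139 ≈ -158.52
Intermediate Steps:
-144/(r + 145) - 158 = -144/(133 + 145) - 158 = -144/278 - 158 = -144*1/278 - 158 = -72/139 - 158 = -22034/139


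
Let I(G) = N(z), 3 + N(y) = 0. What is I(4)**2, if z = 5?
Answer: 9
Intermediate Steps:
N(y) = -3 (N(y) = -3 + 0 = -3)
I(G) = -3
I(4)**2 = (-3)**2 = 9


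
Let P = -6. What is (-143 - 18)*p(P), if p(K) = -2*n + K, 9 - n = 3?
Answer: 2898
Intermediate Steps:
n = 6 (n = 9 - 1*3 = 9 - 3 = 6)
p(K) = -12 + K (p(K) = -2*6 + K = -12 + K)
(-143 - 18)*p(P) = (-143 - 18)*(-12 - 6) = -161*(-18) = 2898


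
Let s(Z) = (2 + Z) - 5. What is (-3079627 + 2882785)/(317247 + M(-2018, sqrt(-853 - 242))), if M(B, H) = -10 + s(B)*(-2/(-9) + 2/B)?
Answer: -893761101/1438384504 ≈ -0.62136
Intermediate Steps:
s(Z) = -3 + Z
M(B, H) = -10 + (-3 + B)*(2/9 + 2/B) (M(B, H) = -10 + (-3 + B)*(-2/(-9) + 2/B) = -10 + (-3 + B)*(-2*(-1/9) + 2/B) = -10 + (-3 + B)*(2/9 + 2/B))
(-3079627 + 2882785)/(317247 + M(-2018, sqrt(-853 - 242))) = (-3079627 + 2882785)/(317247 + (-26/3 - 6/(-2018) + (2/9)*(-2018))) = -196842/(317247 + (-26/3 - 6*(-1/2018) - 4036/9)) = -196842/(317247 + (-26/3 + 3/1009 - 4036/9)) = -196842/(317247 - 4150999/9081) = -196842/2876769008/9081 = -196842*9081/2876769008 = -893761101/1438384504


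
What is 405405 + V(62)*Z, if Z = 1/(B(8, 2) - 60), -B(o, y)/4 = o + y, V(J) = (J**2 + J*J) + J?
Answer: 810655/2 ≈ 4.0533e+5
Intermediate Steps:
V(J) = J + 2*J**2 (V(J) = (J**2 + J**2) + J = 2*J**2 + J = J + 2*J**2)
B(o, y) = -4*o - 4*y (B(o, y) = -4*(o + y) = -4*o - 4*y)
Z = -1/100 (Z = 1/((-4*8 - 4*2) - 60) = 1/((-32 - 8) - 60) = 1/(-40 - 60) = 1/(-100) = -1/100 ≈ -0.010000)
405405 + V(62)*Z = 405405 + (62*(1 + 2*62))*(-1/100) = 405405 + (62*(1 + 124))*(-1/100) = 405405 + (62*125)*(-1/100) = 405405 + 7750*(-1/100) = 405405 - 155/2 = 810655/2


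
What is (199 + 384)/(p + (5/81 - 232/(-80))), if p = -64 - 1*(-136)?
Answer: 472230/60719 ≈ 7.7773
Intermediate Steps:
p = 72 (p = -64 + 136 = 72)
(199 + 384)/(p + (5/81 - 232/(-80))) = (199 + 384)/(72 + (5/81 - 232/(-80))) = 583/(72 + (5*(1/81) - 232*(-1/80))) = 583/(72 + (5/81 + 29/10)) = 583/(72 + 2399/810) = 583/(60719/810) = 583*(810/60719) = 472230/60719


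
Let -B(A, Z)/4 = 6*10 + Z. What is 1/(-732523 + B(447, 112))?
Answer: -1/733211 ≈ -1.3639e-6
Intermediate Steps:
B(A, Z) = -240 - 4*Z (B(A, Z) = -4*(6*10 + Z) = -4*(60 + Z) = -240 - 4*Z)
1/(-732523 + B(447, 112)) = 1/(-732523 + (-240 - 4*112)) = 1/(-732523 + (-240 - 448)) = 1/(-732523 - 688) = 1/(-733211) = -1/733211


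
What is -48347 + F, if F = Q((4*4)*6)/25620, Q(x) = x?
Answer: -103220837/2135 ≈ -48347.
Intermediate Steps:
F = 8/2135 (F = ((4*4)*6)/25620 = (16*6)*(1/25620) = 96*(1/25620) = 8/2135 ≈ 0.0037471)
-48347 + F = -48347 + 8/2135 = -103220837/2135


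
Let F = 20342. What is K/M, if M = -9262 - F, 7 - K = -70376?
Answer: -23461/9868 ≈ -2.3775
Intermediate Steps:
K = 70383 (K = 7 - 1*(-70376) = 7 + 70376 = 70383)
M = -29604 (M = -9262 - 1*20342 = -9262 - 20342 = -29604)
K/M = 70383/(-29604) = 70383*(-1/29604) = -23461/9868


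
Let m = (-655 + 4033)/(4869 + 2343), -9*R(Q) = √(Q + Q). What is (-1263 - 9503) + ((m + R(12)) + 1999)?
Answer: -10537371/1202 - 2*√6/9 ≈ -8767.1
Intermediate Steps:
R(Q) = -√2*√Q/9 (R(Q) = -√(Q + Q)/9 = -√2*√Q/9)
m = 563/1202 (m = 3378/7212 = 3378*(1/7212) = 563/1202 ≈ 0.46839)
(-1263 - 9503) + ((m + R(12)) + 1999) = (-1263 - 9503) + ((563/1202 - √2*√12/9) + 1999) = -10766 + ((563/1202 - √2*2*√3/9) + 1999) = -10766 + ((563/1202 - 2*√6/9) + 1999) = -10766 + (2403361/1202 - 2*√6/9) = -10537371/1202 - 2*√6/9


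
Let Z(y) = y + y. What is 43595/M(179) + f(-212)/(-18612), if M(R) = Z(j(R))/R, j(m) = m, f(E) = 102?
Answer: 33807914/1551 ≈ 21798.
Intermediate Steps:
Z(y) = 2*y
M(R) = 2 (M(R) = (2*R)/R = 2)
43595/M(179) + f(-212)/(-18612) = 43595/2 + 102/(-18612) = 43595*(½) + 102*(-1/18612) = 43595/2 - 17/3102 = 33807914/1551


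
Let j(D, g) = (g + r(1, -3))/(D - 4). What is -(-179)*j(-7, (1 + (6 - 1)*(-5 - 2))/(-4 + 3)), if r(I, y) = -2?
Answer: -5728/11 ≈ -520.73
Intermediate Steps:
j(D, g) = (-2 + g)/(-4 + D) (j(D, g) = (g - 2)/(D - 4) = (-2 + g)/(-4 + D))
-(-179)*j(-7, (1 + (6 - 1)*(-5 - 2))/(-4 + 3)) = -(-179)*(-2 + (1 + (6 - 1)*(-5 - 2))/(-4 + 3))/(-4 - 7) = -(-179)*(-2 + (1 + 5*(-7))/(-1))/(-11) = -(-179)*(-(-2 + (1 - 35)*(-1))/11) = -(-179)*(-(-2 - 34*(-1))/11) = -(-179)*(-(-2 + 34)/11) = -(-179)*(-1/11*32) = -(-179)*(-32)/11 = -179*32/11 = -5728/11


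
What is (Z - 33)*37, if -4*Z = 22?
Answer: -2849/2 ≈ -1424.5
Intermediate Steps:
Z = -11/2 (Z = -¼*22 = -11/2 ≈ -5.5000)
(Z - 33)*37 = (-11/2 - 33)*37 = -77/2*37 = -2849/2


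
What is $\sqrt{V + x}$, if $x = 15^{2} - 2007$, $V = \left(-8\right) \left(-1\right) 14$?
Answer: $i \sqrt{1670} \approx 40.866 i$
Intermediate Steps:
$V = 112$ ($V = 8 \cdot 14 = 112$)
$x = -1782$ ($x = 225 - 2007 = -1782$)
$\sqrt{V + x} = \sqrt{112 - 1782} = \sqrt{-1670} = i \sqrt{1670}$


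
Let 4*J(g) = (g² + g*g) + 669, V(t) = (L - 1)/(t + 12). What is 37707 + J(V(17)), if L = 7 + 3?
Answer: 127409139/3364 ≈ 37874.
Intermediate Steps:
L = 10
V(t) = 9/(12 + t) (V(t) = (10 - 1)/(t + 12) = 9/(12 + t))
J(g) = 669/4 + g²/2 (J(g) = ((g² + g*g) + 669)/4 = ((g² + g²) + 669)/4 = (2*g² + 669)/4 = (669 + 2*g²)/4 = 669/4 + g²/2)
37707 + J(V(17)) = 37707 + (669/4 + (9/(12 + 17))²/2) = 37707 + (669/4 + (9/29)²/2) = 37707 + (669/4 + (½)*(81/841)) = 37707 + (669/4 + 81/1682) = 37707 + 562791/3364 = 127409139/3364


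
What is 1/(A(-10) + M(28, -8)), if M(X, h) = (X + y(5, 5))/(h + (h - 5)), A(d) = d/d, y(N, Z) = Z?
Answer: -7/4 ≈ -1.7500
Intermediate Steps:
A(d) = 1
M(X, h) = (5 + X)/(-5 + 2*h) (M(X, h) = (X + 5)/(h + (h - 5)) = (5 + X)/(h + (-5 + h)) = (5 + X)/(-5 + 2*h))
1/(A(-10) + M(28, -8)) = 1/(1 + (5 + 28)/(-5 + 2*(-8))) = 1/(1 + 33/(-5 - 16)) = 1/(1 + 33/(-21)) = 1/(1 - 1/21*33) = 1/(1 - 11/7) = 1/(-4/7) = -7/4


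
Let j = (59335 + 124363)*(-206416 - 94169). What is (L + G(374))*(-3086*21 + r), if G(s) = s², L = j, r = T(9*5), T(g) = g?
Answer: 3575890227604494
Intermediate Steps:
r = 45 (r = 9*5 = 45)
j = -55216863330 (j = 183698*(-300585) = -55216863330)
L = -55216863330
(L + G(374))*(-3086*21 + r) = (-55216863330 + 374²)*(-3086*21 + 45) = (-55216863330 + 139876)*(-64806 + 45) = -55216723454*(-64761) = 3575890227604494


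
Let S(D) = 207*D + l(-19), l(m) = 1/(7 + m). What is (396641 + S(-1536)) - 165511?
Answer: -1041865/12 ≈ -86822.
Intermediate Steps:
S(D) = -1/12 + 207*D (S(D) = 207*D + 1/(7 - 19) = 207*D + 1/(-12) = 207*D - 1/12 = -1/12 + 207*D)
(396641 + S(-1536)) - 165511 = (396641 + (-1/12 + 207*(-1536))) - 165511 = (396641 + (-1/12 - 317952)) - 165511 = (396641 - 3815425/12) - 165511 = 944267/12 - 165511 = -1041865/12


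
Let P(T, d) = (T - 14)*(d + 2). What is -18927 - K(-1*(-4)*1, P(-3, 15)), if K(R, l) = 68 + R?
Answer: -18999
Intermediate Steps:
P(T, d) = (-14 + T)*(2 + d)
-18927 - K(-1*(-4)*1, P(-3, 15)) = -18927 - (68 - 1*(-4)*1) = -18927 - (68 + 4*1) = -18927 - (68 + 4) = -18927 - 1*72 = -18927 - 72 = -18999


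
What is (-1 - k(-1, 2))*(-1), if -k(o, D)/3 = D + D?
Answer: -11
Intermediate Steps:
k(o, D) = -6*D (k(o, D) = -3*(D + D) = -6*D)
(-1 - k(-1, 2))*(-1) = (-1 - (-6)*2)*(-1) = (-1 - 1*(-12))*(-1) = (-1 + 12)*(-1) = 11*(-1) = -11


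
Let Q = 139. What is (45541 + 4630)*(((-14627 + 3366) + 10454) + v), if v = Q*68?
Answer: 433728295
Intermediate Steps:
v = 9452 (v = 139*68 = 9452)
(45541 + 4630)*(((-14627 + 3366) + 10454) + v) = (45541 + 4630)*(((-14627 + 3366) + 10454) + 9452) = 50171*((-11261 + 10454) + 9452) = 50171*(-807 + 9452) = 50171*8645 = 433728295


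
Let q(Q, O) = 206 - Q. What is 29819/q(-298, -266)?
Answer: 29819/504 ≈ 59.165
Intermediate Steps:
29819/q(-298, -266) = 29819/(206 - 1*(-298)) = 29819/(206 + 298) = 29819/504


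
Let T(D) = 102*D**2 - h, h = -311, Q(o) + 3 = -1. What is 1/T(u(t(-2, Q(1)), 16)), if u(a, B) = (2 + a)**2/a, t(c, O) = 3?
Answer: 3/22183 ≈ 0.00013524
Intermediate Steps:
Q(o) = -4 (Q(o) = -3 - 1 = -4)
u(a, B) = (2 + a)**2/a
T(D) = 311 + 102*D**2 (T(D) = 102*D**2 - 1*(-311) = 102*D**2 + 311 = 311 + 102*D**2)
1/T(u(t(-2, Q(1)), 16)) = 1/(311 + 102*((2 + 3)**2/3)**2) = 1/(311 + 102*((1/3)*5**2)**2) = 1/(311 + 102*((1/3)*25)**2) = 1/(311 + 102*(25/3)**2) = 1/(311 + 102*(625/9)) = 1/(311 + 21250/3) = 1/(22183/3) = 3/22183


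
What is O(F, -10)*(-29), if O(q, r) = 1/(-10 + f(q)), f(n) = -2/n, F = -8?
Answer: 116/39 ≈ 2.9744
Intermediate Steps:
O(q, r) = 1/(-10 - 2/q)
O(F, -10)*(-29) = -1*(-8)/(2 + 10*(-8))*(-29) = -1*(-8)/(2 - 80)*(-29) = -1*(-8)/(-78)*(-29) = -1*(-8)*(-1/78)*(-29) = -4/39*(-29) = 116/39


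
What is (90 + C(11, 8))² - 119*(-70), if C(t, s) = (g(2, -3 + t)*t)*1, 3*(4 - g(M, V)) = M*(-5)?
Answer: 337114/9 ≈ 37457.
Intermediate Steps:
g(M, V) = 4 + 5*M/3 (g(M, V) = 4 - M*(-5)/3 = 4 - (-5)*M/3 = 4 + 5*M/3)
C(t, s) = 22*t/3 (C(t, s) = ((4 + (5/3)*2)*t)*1 = ((4 + 10/3)*t)*1 = (22*t/3)*1 = 22*t/3)
(90 + C(11, 8))² - 119*(-70) = (90 + (22/3)*11)² - 119*(-70) = (90 + 242/3)² + 8330 = (512/3)² + 8330 = 262144/9 + 8330 = 337114/9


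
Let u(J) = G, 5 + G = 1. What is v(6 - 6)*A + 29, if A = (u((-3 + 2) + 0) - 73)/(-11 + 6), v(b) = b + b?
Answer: 29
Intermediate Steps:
G = -4 (G = -5 + 1 = -4)
u(J) = -4
v(b) = 2*b
A = 77/5 (A = (-4 - 73)/(-11 + 6) = -77/(-5) = -77*(-⅕) = 77/5 ≈ 15.400)
v(6 - 6)*A + 29 = (2*(6 - 6))*(77/5) + 29 = (2*0)*(77/5) + 29 = 0*(77/5) + 29 = 0 + 29 = 29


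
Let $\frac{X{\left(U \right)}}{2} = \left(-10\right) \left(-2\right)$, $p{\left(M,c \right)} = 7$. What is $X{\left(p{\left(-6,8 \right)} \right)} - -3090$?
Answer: $3130$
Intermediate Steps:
$X{\left(U \right)} = 40$ ($X{\left(U \right)} = 2 \left(\left(-10\right) \left(-2\right)\right) = 2 \cdot 20 = 40$)
$X{\left(p{\left(-6,8 \right)} \right)} - -3090 = 40 - -3090 = 40 + 3090 = 3130$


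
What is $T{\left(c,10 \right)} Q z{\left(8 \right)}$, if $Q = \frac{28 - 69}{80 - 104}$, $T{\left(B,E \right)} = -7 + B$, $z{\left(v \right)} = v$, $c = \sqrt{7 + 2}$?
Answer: $- \frac{164}{3} \approx -54.667$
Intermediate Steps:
$c = 3$ ($c = \sqrt{9} = 3$)
$Q = \frac{41}{24}$ ($Q = - \frac{41}{-24} = \left(-41\right) \left(- \frac{1}{24}\right) = \frac{41}{24} \approx 1.7083$)
$T{\left(c,10 \right)} Q z{\left(8 \right)} = \left(-7 + 3\right) \frac{41}{24} \cdot 8 = \left(-4\right) \frac{41}{24} \cdot 8 = \left(- \frac{41}{6}\right) 8 = - \frac{164}{3}$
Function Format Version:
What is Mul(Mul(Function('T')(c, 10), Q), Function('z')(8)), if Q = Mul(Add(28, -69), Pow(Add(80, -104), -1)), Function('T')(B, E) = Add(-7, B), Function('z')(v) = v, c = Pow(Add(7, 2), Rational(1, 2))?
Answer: Rational(-164, 3) ≈ -54.667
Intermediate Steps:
c = 3 (c = Pow(9, Rational(1, 2)) = 3)
Q = Rational(41, 24) (Q = Mul(-41, Pow(-24, -1)) = Mul(-41, Rational(-1, 24)) = Rational(41, 24) ≈ 1.7083)
Mul(Mul(Function('T')(c, 10), Q), Function('z')(8)) = Mul(Mul(Add(-7, 3), Rational(41, 24)), 8) = Mul(Mul(-4, Rational(41, 24)), 8) = Mul(Rational(-41, 6), 8) = Rational(-164, 3)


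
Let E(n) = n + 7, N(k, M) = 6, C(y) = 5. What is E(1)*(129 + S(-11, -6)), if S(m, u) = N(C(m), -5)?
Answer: 1080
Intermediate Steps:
S(m, u) = 6
E(n) = 7 + n
E(1)*(129 + S(-11, -6)) = (7 + 1)*(129 + 6) = 8*135 = 1080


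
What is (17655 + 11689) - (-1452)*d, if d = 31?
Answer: 74356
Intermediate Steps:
(17655 + 11689) - (-1452)*d = (17655 + 11689) - (-1452)*31 = 29344 - 1*(-45012) = 29344 + 45012 = 74356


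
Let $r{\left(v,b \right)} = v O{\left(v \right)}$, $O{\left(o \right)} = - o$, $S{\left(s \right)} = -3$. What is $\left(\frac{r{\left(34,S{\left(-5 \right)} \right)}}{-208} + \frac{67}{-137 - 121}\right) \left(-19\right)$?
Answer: $- \frac{675241}{6708} \approx -100.66$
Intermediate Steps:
$r{\left(v,b \right)} = - v^{2}$ ($r{\left(v,b \right)} = v \left(- v\right) = - v^{2}$)
$\left(\frac{r{\left(34,S{\left(-5 \right)} \right)}}{-208} + \frac{67}{-137 - 121}\right) \left(-19\right) = \left(\frac{\left(-1\right) 34^{2}}{-208} + \frac{67}{-137 - 121}\right) \left(-19\right) = \left(\left(-1\right) 1156 \left(- \frac{1}{208}\right) + \frac{67}{-258}\right) \left(-19\right) = \left(\left(-1156\right) \left(- \frac{1}{208}\right) + 67 \left(- \frac{1}{258}\right)\right) \left(-19\right) = \left(\frac{289}{52} - \frac{67}{258}\right) \left(-19\right) = \frac{35539}{6708} \left(-19\right) = - \frac{675241}{6708}$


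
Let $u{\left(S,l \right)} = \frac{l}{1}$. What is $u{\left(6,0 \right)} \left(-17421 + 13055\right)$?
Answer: $0$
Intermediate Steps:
$u{\left(S,l \right)} = l$ ($u{\left(S,l \right)} = l 1 = l$)
$u{\left(6,0 \right)} \left(-17421 + 13055\right) = 0 \left(-17421 + 13055\right) = 0 \left(-4366\right) = 0$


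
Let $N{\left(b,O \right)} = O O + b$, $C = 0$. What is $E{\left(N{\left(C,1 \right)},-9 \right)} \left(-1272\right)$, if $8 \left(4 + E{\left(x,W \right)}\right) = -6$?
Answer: $6042$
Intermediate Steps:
$N{\left(b,O \right)} = b + O^{2}$ ($N{\left(b,O \right)} = O^{2} + b = b + O^{2}$)
$E{\left(x,W \right)} = - \frac{19}{4}$ ($E{\left(x,W \right)} = -4 + \frac{1}{8} \left(-6\right) = -4 - \frac{3}{4} = - \frac{19}{4}$)
$E{\left(N{\left(C,1 \right)},-9 \right)} \left(-1272\right) = \left(- \frac{19}{4}\right) \left(-1272\right) = 6042$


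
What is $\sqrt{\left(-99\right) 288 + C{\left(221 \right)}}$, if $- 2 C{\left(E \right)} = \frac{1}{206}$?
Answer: $\frac{i \sqrt{1209935335}}{206} \approx 168.85 i$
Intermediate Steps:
$C{\left(E \right)} = - \frac{1}{412}$ ($C{\left(E \right)} = - \frac{1}{2 \cdot 206} = \left(- \frac{1}{2}\right) \frac{1}{206} = - \frac{1}{412}$)
$\sqrt{\left(-99\right) 288 + C{\left(221 \right)}} = \sqrt{\left(-99\right) 288 - \frac{1}{412}} = \sqrt{-28512 - \frac{1}{412}} = \sqrt{- \frac{11746945}{412}} = \frac{i \sqrt{1209935335}}{206}$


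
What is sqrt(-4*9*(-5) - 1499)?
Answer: I*sqrt(1319) ≈ 36.318*I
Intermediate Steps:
sqrt(-4*9*(-5) - 1499) = sqrt(-36*(-5) - 1499) = sqrt(180 - 1499) = sqrt(-1319) = I*sqrt(1319)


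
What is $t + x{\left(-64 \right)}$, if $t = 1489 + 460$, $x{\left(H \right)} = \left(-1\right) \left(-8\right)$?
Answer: $1957$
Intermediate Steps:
$x{\left(H \right)} = 8$
$t = 1949$
$t + x{\left(-64 \right)} = 1949 + 8 = 1957$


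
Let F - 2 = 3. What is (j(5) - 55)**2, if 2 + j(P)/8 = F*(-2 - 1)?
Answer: 36481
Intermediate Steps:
F = 5 (F = 2 + 3 = 5)
j(P) = -136 (j(P) = -16 + 8*(5*(-2 - 1)) = -16 + 8*(5*(-3)) = -16 + 8*(-15) = -16 - 120 = -136)
(j(5) - 55)**2 = (-136 - 55)**2 = (-191)**2 = 36481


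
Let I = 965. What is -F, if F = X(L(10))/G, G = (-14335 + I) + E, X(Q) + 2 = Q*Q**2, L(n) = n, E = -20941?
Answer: 998/34311 ≈ 0.029087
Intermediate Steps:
X(Q) = -2 + Q**3 (X(Q) = -2 + Q*Q**2 = -2 + Q**3)
G = -34311 (G = (-14335 + 965) - 20941 = -13370 - 20941 = -34311)
F = -998/34311 (F = (-2 + 10**3)/(-34311) = (-2 + 1000)*(-1/34311) = 998*(-1/34311) = -998/34311 ≈ -0.029087)
-F = -1*(-998/34311) = 998/34311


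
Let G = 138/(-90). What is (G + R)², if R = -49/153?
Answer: 2010724/585225 ≈ 3.4358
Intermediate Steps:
G = -23/15 (G = 138*(-1/90) = -23/15 ≈ -1.5333)
R = -49/153 (R = -49*1/153 = -49/153 ≈ -0.32026)
(G + R)² = (-23/15 - 49/153)² = (-1418/765)² = 2010724/585225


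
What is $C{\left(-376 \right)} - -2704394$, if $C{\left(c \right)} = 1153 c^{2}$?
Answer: $165710922$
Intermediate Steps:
$C{\left(-376 \right)} - -2704394 = 1153 \left(-376\right)^{2} - -2704394 = 1153 \cdot 141376 + 2704394 = 163006528 + 2704394 = 165710922$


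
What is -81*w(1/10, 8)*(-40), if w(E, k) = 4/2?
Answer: 6480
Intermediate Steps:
w(E, k) = 2 (w(E, k) = 4*(½) = 2)
-81*w(1/10, 8)*(-40) = -81*2*(-40) = -162*(-40) = 6480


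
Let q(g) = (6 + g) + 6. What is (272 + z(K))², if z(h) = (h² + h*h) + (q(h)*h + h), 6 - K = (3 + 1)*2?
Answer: 66564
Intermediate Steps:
K = -2 (K = 6 - (3 + 1)*2 = 6 - 4*2 = 6 - 1*8 = 6 - 8 = -2)
q(g) = 12 + g
z(h) = h + 2*h² + h*(12 + h) (z(h) = (h² + h*h) + ((12 + h)*h + h) = (h² + h²) + (h*(12 + h) + h) = 2*h² + (h + h*(12 + h)) = h + 2*h² + h*(12 + h))
(272 + z(K))² = (272 - 2*(13 + 3*(-2)))² = (272 - 2*(13 - 6))² = (272 - 2*7)² = (272 - 14)² = 258² = 66564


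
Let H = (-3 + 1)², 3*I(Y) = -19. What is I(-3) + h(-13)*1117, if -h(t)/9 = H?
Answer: -120655/3 ≈ -40218.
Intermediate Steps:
I(Y) = -19/3 (I(Y) = (⅓)*(-19) = -19/3)
H = 4 (H = (-2)² = 4)
h(t) = -36 (h(t) = -9*4 = -36)
I(-3) + h(-13)*1117 = -19/3 - 36*1117 = -19/3 - 40212 = -120655/3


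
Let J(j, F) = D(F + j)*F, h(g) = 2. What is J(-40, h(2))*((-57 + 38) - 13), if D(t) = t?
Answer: 2432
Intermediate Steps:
J(j, F) = F*(F + j) (J(j, F) = (F + j)*F = F*(F + j))
J(-40, h(2))*((-57 + 38) - 13) = (2*(2 - 40))*((-57 + 38) - 13) = (2*(-38))*(-19 - 13) = -76*(-32) = 2432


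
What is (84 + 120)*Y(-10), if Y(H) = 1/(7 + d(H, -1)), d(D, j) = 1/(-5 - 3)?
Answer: 1632/55 ≈ 29.673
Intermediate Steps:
d(D, j) = -⅛ (d(D, j) = 1/(-8) = -⅛)
Y(H) = 8/55 (Y(H) = 1/(7 - ⅛) = 1/(55/8) = 8/55)
(84 + 120)*Y(-10) = (84 + 120)*(8/55) = 204*(8/55) = 1632/55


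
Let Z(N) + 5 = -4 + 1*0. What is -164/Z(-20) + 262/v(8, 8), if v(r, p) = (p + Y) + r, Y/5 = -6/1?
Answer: -31/63 ≈ -0.49206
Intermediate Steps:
Y = -30 (Y = 5*(-6/1) = 5*(-6*1) = 5*(-6) = -30)
v(r, p) = -30 + p + r (v(r, p) = (p - 30) + r = (-30 + p) + r = -30 + p + r)
Z(N) = -9 (Z(N) = -5 + (-4 + 1*0) = -5 + (-4 + 0) = -5 - 4 = -9)
-164/Z(-20) + 262/v(8, 8) = -164/(-9) + 262/(-30 + 8 + 8) = -164*(-⅑) + 262/(-14) = 164/9 + 262*(-1/14) = 164/9 - 131/7 = -31/63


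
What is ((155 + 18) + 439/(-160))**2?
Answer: 742072081/25600 ≈ 28987.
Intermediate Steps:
((155 + 18) + 439/(-160))**2 = (173 + 439*(-1/160))**2 = (173 - 439/160)**2 = (27241/160)**2 = 742072081/25600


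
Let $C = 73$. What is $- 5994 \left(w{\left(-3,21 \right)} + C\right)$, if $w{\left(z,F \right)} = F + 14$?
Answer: $-647352$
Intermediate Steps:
$w{\left(z,F \right)} = 14 + F$
$- 5994 \left(w{\left(-3,21 \right)} + C\right) = - 5994 \left(\left(14 + 21\right) + 73\right) = - 5994 \left(35 + 73\right) = \left(-5994\right) 108 = -647352$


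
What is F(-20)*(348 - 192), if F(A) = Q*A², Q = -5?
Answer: -312000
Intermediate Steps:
F(A) = -5*A²
F(-20)*(348 - 192) = (-5*(-20)²)*(348 - 192) = -5*400*156 = -2000*156 = -312000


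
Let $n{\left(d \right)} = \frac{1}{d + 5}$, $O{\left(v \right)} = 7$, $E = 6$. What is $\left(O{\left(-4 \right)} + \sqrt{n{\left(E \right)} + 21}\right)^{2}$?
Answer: $\frac{771}{11} + \frac{28 \sqrt{638}}{11} \approx 134.39$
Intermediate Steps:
$n{\left(d \right)} = \frac{1}{5 + d}$
$\left(O{\left(-4 \right)} + \sqrt{n{\left(E \right)} + 21}\right)^{2} = \left(7 + \sqrt{\frac{1}{5 + 6} + 21}\right)^{2} = \left(7 + \sqrt{\frac{1}{11} + 21}\right)^{2} = \left(7 + \sqrt{\frac{232}{11}}\right)^{2} = \left(7 + \frac{2 \sqrt{638}}{11}\right)^{2}$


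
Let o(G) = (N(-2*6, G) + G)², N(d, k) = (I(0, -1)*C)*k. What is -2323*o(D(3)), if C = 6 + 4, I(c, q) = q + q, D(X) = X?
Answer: -7547427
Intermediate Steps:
I(c, q) = 2*q
C = 10
N(d, k) = -20*k (N(d, k) = ((2*(-1))*10)*k = (-2*10)*k = -20*k)
o(G) = 361*G² (o(G) = (-20*G + G)² = (-19*G)² = 361*G²)
-2323*o(D(3)) = -838603*3² = -838603*9 = -2323*3249 = -7547427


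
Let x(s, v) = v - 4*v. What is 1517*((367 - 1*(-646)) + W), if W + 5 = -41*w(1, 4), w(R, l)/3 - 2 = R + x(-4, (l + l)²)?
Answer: 36794835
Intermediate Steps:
x(s, v) = -3*v
w(R, l) = 6 - 36*l² + 3*R (w(R, l) = 6 + 3*(R - 3*(l + l)²) = 6 + 3*(R - 3*4*l²) = 6 + 3*(R - 12*l²) = 6 + (-36*l² + 3*R) = 6 - 36*l² + 3*R)
W = 23242 (W = -5 - 41*(6 - 36*4² + 3*1) = -5 - 41*(6 - 36*16 + 3) = -5 - 41*(6 - 576 + 3) = -5 - 41*(-567) = -5 + 23247 = 23242)
1517*((367 - 1*(-646)) + W) = 1517*((367 - 1*(-646)) + 23242) = 1517*((367 + 646) + 23242) = 1517*(1013 + 23242) = 1517*24255 = 36794835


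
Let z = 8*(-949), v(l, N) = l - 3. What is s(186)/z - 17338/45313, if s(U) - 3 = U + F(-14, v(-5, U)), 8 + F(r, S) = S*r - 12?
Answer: -144363049/344016296 ≈ -0.41964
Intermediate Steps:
v(l, N) = -3 + l
z = -7592
F(r, S) = -20 + S*r (F(r, S) = -8 + (S*r - 12) = -8 + (-12 + S*r) = -20 + S*r)
s(U) = 95 + U (s(U) = 3 + (U + (-20 + (-3 - 5)*(-14))) = 3 + (U + (-20 - 8*(-14))) = 3 + (U + (-20 + 112)) = 3 + (U + 92) = 3 + (92 + U) = 95 + U)
s(186)/z - 17338/45313 = (95 + 186)/(-7592) - 17338/45313 = 281*(-1/7592) - 17338*1/45313 = -281/7592 - 17338/45313 = -144363049/344016296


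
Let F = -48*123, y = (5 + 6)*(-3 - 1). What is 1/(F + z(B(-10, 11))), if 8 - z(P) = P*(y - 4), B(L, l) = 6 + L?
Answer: -1/6088 ≈ -0.00016426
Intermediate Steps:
y = -44 (y = 11*(-4) = -44)
z(P) = 8 + 48*P (z(P) = 8 - P*(-44 - 4) = 8 - P*(-48) = 8 - (-48)*P = 8 + 48*P)
F = -5904
1/(F + z(B(-10, 11))) = 1/(-5904 + (8 + 48*(6 - 10))) = 1/(-5904 + (8 + 48*(-4))) = 1/(-5904 + (8 - 192)) = 1/(-5904 - 184) = 1/(-6088) = -1/6088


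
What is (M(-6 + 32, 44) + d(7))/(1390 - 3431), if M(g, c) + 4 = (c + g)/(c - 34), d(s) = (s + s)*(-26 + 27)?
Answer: -17/2041 ≈ -0.0083292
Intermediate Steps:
d(s) = 2*s (d(s) = (2*s)*1 = 2*s)
M(g, c) = -4 + (c + g)/(-34 + c) (M(g, c) = -4 + (c + g)/(c - 34) = -4 + (c + g)/(-34 + c))
(M(-6 + 32, 44) + d(7))/(1390 - 3431) = ((136 + (-6 + 32) - 3*44)/(-34 + 44) + 2*7)/(1390 - 3431) = ((136 + 26 - 132)/10 + 14)/(-2041) = ((⅒)*30 + 14)*(-1/2041) = (3 + 14)*(-1/2041) = 17*(-1/2041) = -17/2041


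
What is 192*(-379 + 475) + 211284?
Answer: 229716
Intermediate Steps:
192*(-379 + 475) + 211284 = 192*96 + 211284 = 18432 + 211284 = 229716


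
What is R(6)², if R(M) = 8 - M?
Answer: 4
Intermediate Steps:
R(6)² = (8 - 1*6)² = (8 - 6)² = 2² = 4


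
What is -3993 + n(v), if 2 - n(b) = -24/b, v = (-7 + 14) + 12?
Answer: -75805/19 ≈ -3989.7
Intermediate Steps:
v = 19 (v = 7 + 12 = 19)
n(b) = 2 + 24/b (n(b) = 2 - (-24)/b = 2 + 24/b)
-3993 + n(v) = -3993 + (2 + 24/19) = -3993 + 62/19 = -75805/19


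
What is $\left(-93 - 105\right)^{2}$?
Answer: $39204$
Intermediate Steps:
$\left(-93 - 105\right)^{2} = \left(-198\right)^{2} = 39204$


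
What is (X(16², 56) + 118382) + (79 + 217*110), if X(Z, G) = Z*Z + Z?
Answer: 208123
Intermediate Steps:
X(Z, G) = Z + Z² (X(Z, G) = Z² + Z = Z + Z²)
(X(16², 56) + 118382) + (79 + 217*110) = (16²*(1 + 16²) + 118382) + (79 + 217*110) = (256*(1 + 256) + 118382) + (79 + 23870) = (256*257 + 118382) + 23949 = (65792 + 118382) + 23949 = 184174 + 23949 = 208123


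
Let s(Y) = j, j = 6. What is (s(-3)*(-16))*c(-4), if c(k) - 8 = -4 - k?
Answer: -768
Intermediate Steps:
s(Y) = 6
c(k) = 4 - k (c(k) = 8 + (-4 - k) = 4 - k)
(s(-3)*(-16))*c(-4) = (6*(-16))*(4 - 1*(-4)) = -96*(4 + 4) = -96*8 = -768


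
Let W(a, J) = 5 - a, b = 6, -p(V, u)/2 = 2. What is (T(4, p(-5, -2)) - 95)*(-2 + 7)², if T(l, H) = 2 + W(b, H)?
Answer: -2350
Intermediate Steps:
p(V, u) = -4 (p(V, u) = -2*2 = -4)
T(l, H) = 1 (T(l, H) = 2 + (5 - 1*6) = 2 + (5 - 6) = 2 - 1 = 1)
(T(4, p(-5, -2)) - 95)*(-2 + 7)² = (1 - 95)*(-2 + 7)² = -94*5² = -94*25 = -2350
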